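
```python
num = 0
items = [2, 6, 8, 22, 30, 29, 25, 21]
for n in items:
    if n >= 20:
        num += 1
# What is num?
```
Trace:
  num=0
  num=0, n=2
  num=0, n=6
  num=0, n=8
  num=1, n=22
  num=2, n=30
  num=3, n=29
  num=4, n=25
  num=5, n=21

Final answer: 5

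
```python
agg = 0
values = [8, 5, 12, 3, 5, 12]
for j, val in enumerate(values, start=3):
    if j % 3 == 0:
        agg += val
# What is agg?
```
Trace:
  agg=0
  agg=8, j=3, val=8
  agg=8, j=4, val=5
  agg=8, j=5, val=12
  agg=11, j=6, val=3
  agg=11, j=7, val=5
  agg=11, j=8, val=12

Final answer: 11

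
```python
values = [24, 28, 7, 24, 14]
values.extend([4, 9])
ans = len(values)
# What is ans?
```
Trace:
  values=[24, 28, 7, 24, 14]
  values=[24, 28, 7, 24, 14, 4, 9]
  values=[24, 28, 7, 24, 14, 4, 9], ans=7

Final answer: 7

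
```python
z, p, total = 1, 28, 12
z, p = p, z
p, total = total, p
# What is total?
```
Trace:
  z=1, p=28, total=12
  z=28, p=1, total=12
  z=28, p=12, total=1

Final answer: 1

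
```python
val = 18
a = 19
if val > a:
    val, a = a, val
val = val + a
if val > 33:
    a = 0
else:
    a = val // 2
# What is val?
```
Trace:
  val=18
  val=18, a=19
  val=18, a=19
  val=37, a=19
  val=37, a=0

Final answer: 37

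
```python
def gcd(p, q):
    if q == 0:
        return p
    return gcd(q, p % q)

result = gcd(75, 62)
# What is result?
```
Call trace:
gcd(p=75, q=62)
  gcd(p=62, q=13)
    gcd(p=13, q=10)
      gcd(p=10, q=3)
        gcd(p=3, q=1)
          gcd(p=1, q=0)
          -> return 1
        -> return 1
      -> return 1
    -> return 1
  -> return 1
-> return 1

Final answer: 1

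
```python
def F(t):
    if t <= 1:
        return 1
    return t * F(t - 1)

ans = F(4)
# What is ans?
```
Call trace:
F(t=4)
  F(t=3)
    F(t=2)
      F(t=1)
      -> return 1
    -> return 2
  -> return 6
-> return 24

Final answer: 24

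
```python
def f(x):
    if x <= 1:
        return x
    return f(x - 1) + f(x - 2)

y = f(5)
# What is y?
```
Call trace (a repeated sub-call is expanded the first time; later identical calls just restate its return value):
f(x=5)
  f(x=4)
    f(x=3)
      f(x=2)
        f(x=1)
        -> return 1
        f(x=0)
        -> return 0
      -> return 1
      f(x=1)
      -> return 1
    -> return 2
    f(x=2) -> return 1  (same call as traced above)
  -> return 3
  f(x=3) -> return 2  (same call as traced above)
-> return 5

Final answer: 5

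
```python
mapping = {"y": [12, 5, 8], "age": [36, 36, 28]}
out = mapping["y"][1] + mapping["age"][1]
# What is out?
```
Trace:
  mapping={'y': [12, 5, 8], 'age': [36, 36, 28]}
  mapping={'y': [12, 5, 8], 'age': [36, 36, 28]}, out=41

Final answer: 41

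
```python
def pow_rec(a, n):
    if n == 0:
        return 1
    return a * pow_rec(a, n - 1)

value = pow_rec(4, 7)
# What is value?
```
Call trace:
pow_rec(a=4, n=7)
  pow_rec(a=4, n=6)
    pow_rec(a=4, n=5)
      pow_rec(a=4, n=4)
        pow_rec(a=4, n=3)
          pow_rec(a=4, n=2)
            pow_rec(a=4, n=1)
              pow_rec(a=4, n=0)
              -> return 1
            -> return 4
          -> return 16
        -> return 64
      -> return 256
    -> return 1024
  -> return 4096
-> return 16384

Final answer: 16384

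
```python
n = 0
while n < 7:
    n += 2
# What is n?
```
Trace:
  n=0
  n=2
  n=4
  n=6
  n=8

Final answer: 8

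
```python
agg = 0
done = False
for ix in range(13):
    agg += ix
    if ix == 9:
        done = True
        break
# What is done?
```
Trace:
  agg=0
  agg=0, done=False
  agg=0, done=False, ix=0
  agg=1, done=False, ix=1
  agg=3, done=False, ix=2
  agg=6, done=False, ix=3
  agg=10, done=False, ix=4
  agg=15, done=False, ix=5
  agg=21, done=False, ix=6
  agg=28, done=False, ix=7
  agg=36, done=False, ix=8
  agg=45, done=True, ix=9

Final answer: True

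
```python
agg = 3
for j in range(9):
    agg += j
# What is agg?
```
Trace:
  agg=3
  agg=3, j=0
  agg=4, j=1
  agg=6, j=2
  agg=9, j=3
  agg=13, j=4
  agg=18, j=5
  agg=24, j=6
  agg=31, j=7
  agg=39, j=8

Final answer: 39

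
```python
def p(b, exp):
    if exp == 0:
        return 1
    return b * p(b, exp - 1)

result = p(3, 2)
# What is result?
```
Call trace:
p(b=3, exp=2)
  p(b=3, exp=1)
    p(b=3, exp=0)
    -> return 1
  -> return 3
-> return 9

Final answer: 9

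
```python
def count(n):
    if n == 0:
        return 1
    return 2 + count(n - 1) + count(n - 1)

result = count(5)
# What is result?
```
Call trace (a repeated sub-call is expanded the first time; later identical calls just restate its return value):
count(n=5)
  count(n=4)
    count(n=3)
      count(n=2)
        count(n=1)
          count(n=0)
          -> return 1
          count(n=0)
          -> return 1
        -> return 4
        count(n=1) -> return 4  (same call as traced above)
      -> return 10
      count(n=2) -> return 10  (same call as traced above)
    -> return 22
    count(n=3) -> return 22  (same call as traced above)
  -> return 46
  count(n=4) -> return 46  (same call as traced above)
-> return 94

Final answer: 94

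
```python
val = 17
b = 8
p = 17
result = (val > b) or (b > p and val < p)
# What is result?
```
Trace:
  val=17
  val=17, b=8
  val=17, b=8, p=17
  val=17, b=8, p=17, result=True

Final answer: True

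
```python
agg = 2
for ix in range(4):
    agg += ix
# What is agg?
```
Trace:
  agg=2
  agg=2, ix=0
  agg=3, ix=1
  agg=5, ix=2
  agg=8, ix=3

Final answer: 8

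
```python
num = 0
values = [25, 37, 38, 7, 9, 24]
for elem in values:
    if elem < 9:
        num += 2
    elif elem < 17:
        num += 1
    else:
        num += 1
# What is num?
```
Trace:
  num=0
  num=1, elem=25
  num=2, elem=37
  num=3, elem=38
  num=5, elem=7
  num=6, elem=9
  num=7, elem=24

Final answer: 7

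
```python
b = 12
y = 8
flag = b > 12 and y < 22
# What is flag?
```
Trace:
  b=12
  b=12, y=8
  b=12, y=8, flag=False

Final answer: False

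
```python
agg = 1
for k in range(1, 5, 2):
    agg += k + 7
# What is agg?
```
Trace:
  agg=1
  agg=9, k=1
  agg=19, k=3

Final answer: 19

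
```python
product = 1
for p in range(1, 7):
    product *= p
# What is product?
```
Trace:
  product=1
  product=1, p=1
  product=2, p=2
  product=6, p=3
  product=24, p=4
  product=120, p=5
  product=720, p=6

Final answer: 720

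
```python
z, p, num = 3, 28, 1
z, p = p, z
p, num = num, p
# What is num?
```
Trace:
  z=3, p=28, num=1
  z=28, p=3, num=1
  z=28, p=1, num=3

Final answer: 3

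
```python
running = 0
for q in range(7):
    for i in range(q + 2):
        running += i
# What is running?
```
Trace:
  running=0
  running=0, q=0, i=0
  running=1, q=0, i=1
  running=1, q=1, i=0
  running=2, q=1, i=1
  running=4, q=1, i=2
  running=4, q=2, i=0
  running=5, q=2, i=1
  running=7, q=2, i=2
  running=10, q=2, i=3
  running=10, q=3, i=0
  running=11, q=3, i=1
  running=13, q=3, i=2
  running=16, q=3, i=3
  running=20, q=3, i=4
  running=20, q=4, i=0
  running=21, q=4, i=1
  running=23, q=4, i=2
  running=26, q=4, i=3
  running=30, q=4, i=4
  running=35, q=4, i=5
  running=35, q=5, i=0
  running=36, q=5, i=1
  running=38, q=5, i=2
  running=41, q=5, i=3
  running=45, q=5, i=4
  running=50, q=5, i=5
  running=56, q=5, i=6
  running=56, q=6, i=0
  running=57, q=6, i=1
  running=59, q=6, i=2
  running=62, q=6, i=3
  running=66, q=6, i=4
  running=71, q=6, i=5
  running=77, q=6, i=6
  running=84, q=6, i=7

Final answer: 84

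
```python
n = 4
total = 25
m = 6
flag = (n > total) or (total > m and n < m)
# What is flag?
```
Trace:
  n=4
  n=4, total=25
  n=4, total=25, m=6
  n=4, total=25, m=6, flag=True

Final answer: True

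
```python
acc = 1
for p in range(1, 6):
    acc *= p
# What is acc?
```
Trace:
  acc=1
  acc=1, p=1
  acc=2, p=2
  acc=6, p=3
  acc=24, p=4
  acc=120, p=5

Final answer: 120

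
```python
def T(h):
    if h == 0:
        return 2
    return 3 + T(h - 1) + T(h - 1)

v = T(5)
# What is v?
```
Call trace (a repeated sub-call is expanded the first time; later identical calls just restate its return value):
T(h=5)
  T(h=4)
    T(h=3)
      T(h=2)
        T(h=1)
          T(h=0)
          -> return 2
          T(h=0)
          -> return 2
        -> return 7
        T(h=1) -> return 7  (same call as traced above)
      -> return 17
      T(h=2) -> return 17  (same call as traced above)
    -> return 37
    T(h=3) -> return 37  (same call as traced above)
  -> return 77
  T(h=4) -> return 77  (same call as traced above)
-> return 157

Final answer: 157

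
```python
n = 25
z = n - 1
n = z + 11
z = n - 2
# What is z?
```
Trace:
  n=25
  n=25, z=24
  n=35, z=24
  n=35, z=33

Final answer: 33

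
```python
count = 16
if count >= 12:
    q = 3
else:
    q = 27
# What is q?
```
Trace:
  count=16
  count=16, q=3

Final answer: 3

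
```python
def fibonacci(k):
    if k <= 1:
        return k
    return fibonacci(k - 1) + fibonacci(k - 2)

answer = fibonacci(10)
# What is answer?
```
Call trace (a repeated sub-call is expanded the first time; later identical calls just restate its return value):
fibonacci(k=10)
  fibonacci(k=9)
    fibonacci(k=8)
      fibonacci(k=7)
        fibonacci(k=6)
          fibonacci(k=5)
            fibonacci(k=4)
              fibonacci(k=3)
                fibonacci(k=2)
                  fibonacci(k=1)
                  -> return 1
                  fibonacci(k=0)
                  -> return 0
                -> return 1
                fibonacci(k=1)
                -> return 1
              -> return 2
              fibonacci(k=2) -> return 1  (same call as traced above)
            -> return 3
            fibonacci(k=3) -> return 2  (same call as traced above)
          -> return 5
          fibonacci(k=4) -> return 3  (same call as traced above)
        -> return 8
        fibonacci(k=5) -> return 5  (same call as traced above)
      -> return 13
      fibonacci(k=6) -> return 8  (same call as traced above)
    -> return 21
    fibonacci(k=7) -> return 13  (same call as traced above)
  -> return 34
  fibonacci(k=8) -> return 21  (same call as traced above)
-> return 55

Final answer: 55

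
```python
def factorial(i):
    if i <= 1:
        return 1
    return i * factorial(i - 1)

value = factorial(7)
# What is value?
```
Call trace:
factorial(i=7)
  factorial(i=6)
    factorial(i=5)
      factorial(i=4)
        factorial(i=3)
          factorial(i=2)
            factorial(i=1)
            -> return 1
          -> return 2
        -> return 6
      -> return 24
    -> return 120
  -> return 720
-> return 5040

Final answer: 5040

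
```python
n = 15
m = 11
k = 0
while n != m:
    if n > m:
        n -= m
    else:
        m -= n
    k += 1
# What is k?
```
Trace:
  n=15
  n=15, m=11
  n=15, m=11, k=0
  n=4, m=11, k=1
  n=4, m=7, k=2
  n=4, m=3, k=3
  n=1, m=3, k=4
  n=1, m=2, k=5
  n=1, m=1, k=6

Final answer: 6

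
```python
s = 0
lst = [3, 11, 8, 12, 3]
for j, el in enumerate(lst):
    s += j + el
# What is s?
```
Trace:
  s=0
  s=3, j=0, el=3
  s=15, j=1, el=11
  s=25, j=2, el=8
  s=40, j=3, el=12
  s=47, j=4, el=3

Final answer: 47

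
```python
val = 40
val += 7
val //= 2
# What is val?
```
Trace:
  val=40
  val=47
  val=23

Final answer: 23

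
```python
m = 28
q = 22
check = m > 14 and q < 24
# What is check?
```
Trace:
  m=28
  m=28, q=22
  m=28, q=22, check=True

Final answer: True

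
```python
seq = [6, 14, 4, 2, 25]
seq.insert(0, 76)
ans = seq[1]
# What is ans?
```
Trace:
  seq=[6, 14, 4, 2, 25]
  seq=[76, 6, 14, 4, 2, 25]
  seq=[76, 6, 14, 4, 2, 25], ans=6

Final answer: 6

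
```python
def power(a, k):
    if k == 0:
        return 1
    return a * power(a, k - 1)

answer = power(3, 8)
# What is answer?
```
Call trace:
power(a=3, k=8)
  power(a=3, k=7)
    power(a=3, k=6)
      power(a=3, k=5)
        power(a=3, k=4)
          power(a=3, k=3)
            power(a=3, k=2)
              power(a=3, k=1)
                power(a=3, k=0)
                -> return 1
              -> return 3
            -> return 9
          -> return 27
        -> return 81
      -> return 243
    -> return 729
  -> return 2187
-> return 6561

Final answer: 6561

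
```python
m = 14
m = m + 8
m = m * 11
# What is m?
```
Trace:
  m=14
  m=22
  m=242

Final answer: 242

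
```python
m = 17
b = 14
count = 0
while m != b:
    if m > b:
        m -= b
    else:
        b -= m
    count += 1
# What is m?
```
Trace:
  m=17
  m=17, b=14
  m=17, b=14, count=0
  m=3, b=14, count=1
  m=3, b=11, count=2
  m=3, b=8, count=3
  m=3, b=5, count=4
  m=3, b=2, count=5
  m=1, b=2, count=6
  m=1, b=1, count=7

Final answer: 1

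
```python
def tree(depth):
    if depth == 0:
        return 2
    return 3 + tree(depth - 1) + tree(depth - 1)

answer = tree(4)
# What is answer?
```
Call trace (a repeated sub-call is expanded the first time; later identical calls just restate its return value):
tree(depth=4)
  tree(depth=3)
    tree(depth=2)
      tree(depth=1)
        tree(depth=0)
        -> return 2
        tree(depth=0)
        -> return 2
      -> return 7
      tree(depth=1) -> return 7  (same call as traced above)
    -> return 17
    tree(depth=2) -> return 17  (same call as traced above)
  -> return 37
  tree(depth=3) -> return 37  (same call as traced above)
-> return 77

Final answer: 77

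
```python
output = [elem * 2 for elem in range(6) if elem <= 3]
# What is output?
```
Trace:
  elem=0
  elem=1
  elem=2
  elem=3
  elem=4
  elem=5
  output=[0, 2, 4, 6]

Final answer: [0, 2, 4, 6]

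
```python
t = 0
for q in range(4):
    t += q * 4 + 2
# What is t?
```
Trace:
  t=0
  t=2, q=0
  t=8, q=1
  t=18, q=2
  t=32, q=3

Final answer: 32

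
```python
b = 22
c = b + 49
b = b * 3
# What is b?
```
Trace:
  b=22
  b=22, c=71
  b=66, c=71

Final answer: 66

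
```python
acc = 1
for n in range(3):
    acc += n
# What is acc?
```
Trace:
  acc=1
  acc=1, n=0
  acc=2, n=1
  acc=4, n=2

Final answer: 4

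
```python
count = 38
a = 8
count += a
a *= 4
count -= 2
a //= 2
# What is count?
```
Trace:
  count=38
  count=38, a=8
  count=46, a=8
  count=46, a=32
  count=44, a=32
  count=44, a=16

Final answer: 44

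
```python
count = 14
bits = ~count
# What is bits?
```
Trace:
  count=14
  count=14, bits=-15

Final answer: -15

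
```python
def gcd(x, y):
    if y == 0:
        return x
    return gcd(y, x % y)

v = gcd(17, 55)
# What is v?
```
Call trace:
gcd(x=17, y=55)
  gcd(x=55, y=17)
    gcd(x=17, y=4)
      gcd(x=4, y=1)
        gcd(x=1, y=0)
        -> return 1
      -> return 1
    -> return 1
  -> return 1
-> return 1

Final answer: 1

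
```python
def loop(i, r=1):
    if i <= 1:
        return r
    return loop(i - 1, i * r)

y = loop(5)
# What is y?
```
Call trace:
loop(i=5, r=1)
  loop(i=4, r=5)
    loop(i=3, r=20)
      loop(i=2, r=60)
        loop(i=1, r=120)
        -> return 120
      -> return 120
    -> return 120
  -> return 120
-> return 120

Final answer: 120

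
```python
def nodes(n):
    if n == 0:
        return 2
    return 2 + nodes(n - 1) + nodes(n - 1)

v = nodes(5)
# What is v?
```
Call trace (a repeated sub-call is expanded the first time; later identical calls just restate its return value):
nodes(n=5)
  nodes(n=4)
    nodes(n=3)
      nodes(n=2)
        nodes(n=1)
          nodes(n=0)
          -> return 2
          nodes(n=0)
          -> return 2
        -> return 6
        nodes(n=1) -> return 6  (same call as traced above)
      -> return 14
      nodes(n=2) -> return 14  (same call as traced above)
    -> return 30
    nodes(n=3) -> return 30  (same call as traced above)
  -> return 62
  nodes(n=4) -> return 62  (same call as traced above)
-> return 126

Final answer: 126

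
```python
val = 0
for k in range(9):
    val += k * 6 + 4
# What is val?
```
Trace:
  val=0
  val=4, k=0
  val=14, k=1
  val=30, k=2
  val=52, k=3
  val=80, k=4
  val=114, k=5
  val=154, k=6
  val=200, k=7
  val=252, k=8

Final answer: 252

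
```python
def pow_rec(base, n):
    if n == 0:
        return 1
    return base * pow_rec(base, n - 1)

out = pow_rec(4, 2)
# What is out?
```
Call trace:
pow_rec(base=4, n=2)
  pow_rec(base=4, n=1)
    pow_rec(base=4, n=0)
    -> return 1
  -> return 4
-> return 16

Final answer: 16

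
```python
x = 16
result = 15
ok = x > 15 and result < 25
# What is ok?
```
Trace:
  x=16
  x=16, result=15
  x=16, result=15, ok=True

Final answer: True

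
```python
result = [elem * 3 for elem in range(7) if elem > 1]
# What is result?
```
Trace:
  elem=0
  elem=1
  elem=2
  elem=3
  elem=4
  elem=5
  elem=6
  result=[6, 9, 12, 15, 18]

Final answer: [6, 9, 12, 15, 18]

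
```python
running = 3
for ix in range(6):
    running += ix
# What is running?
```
Trace:
  running=3
  running=3, ix=0
  running=4, ix=1
  running=6, ix=2
  running=9, ix=3
  running=13, ix=4
  running=18, ix=5

Final answer: 18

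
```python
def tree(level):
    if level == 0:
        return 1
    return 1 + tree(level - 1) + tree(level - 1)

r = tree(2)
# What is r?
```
Call trace (a repeated sub-call is expanded the first time; later identical calls just restate its return value):
tree(level=2)
  tree(level=1)
    tree(level=0)
    -> return 1
    tree(level=0)
    -> return 1
  -> return 3
  tree(level=1) -> return 3  (same call as traced above)
-> return 7

Final answer: 7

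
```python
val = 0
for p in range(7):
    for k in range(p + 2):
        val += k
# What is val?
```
Trace:
  val=0
  val=0, p=0, k=0
  val=1, p=0, k=1
  val=1, p=1, k=0
  val=2, p=1, k=1
  val=4, p=1, k=2
  val=4, p=2, k=0
  val=5, p=2, k=1
  val=7, p=2, k=2
  val=10, p=2, k=3
  val=10, p=3, k=0
  val=11, p=3, k=1
  val=13, p=3, k=2
  val=16, p=3, k=3
  val=20, p=3, k=4
  val=20, p=4, k=0
  val=21, p=4, k=1
  val=23, p=4, k=2
  val=26, p=4, k=3
  val=30, p=4, k=4
  val=35, p=4, k=5
  val=35, p=5, k=0
  val=36, p=5, k=1
  val=38, p=5, k=2
  val=41, p=5, k=3
  val=45, p=5, k=4
  val=50, p=5, k=5
  val=56, p=5, k=6
  val=56, p=6, k=0
  val=57, p=6, k=1
  val=59, p=6, k=2
  val=62, p=6, k=3
  val=66, p=6, k=4
  val=71, p=6, k=5
  val=77, p=6, k=6
  val=84, p=6, k=7

Final answer: 84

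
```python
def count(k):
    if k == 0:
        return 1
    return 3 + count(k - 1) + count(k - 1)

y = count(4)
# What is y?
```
Call trace (a repeated sub-call is expanded the first time; later identical calls just restate its return value):
count(k=4)
  count(k=3)
    count(k=2)
      count(k=1)
        count(k=0)
        -> return 1
        count(k=0)
        -> return 1
      -> return 5
      count(k=1) -> return 5  (same call as traced above)
    -> return 13
    count(k=2) -> return 13  (same call as traced above)
  -> return 29
  count(k=3) -> return 29  (same call as traced above)
-> return 61

Final answer: 61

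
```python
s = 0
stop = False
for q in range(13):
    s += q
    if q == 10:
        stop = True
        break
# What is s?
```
Trace:
  s=0
  s=0, stop=False
  s=0, stop=False, q=0
  s=1, stop=False, q=1
  s=3, stop=False, q=2
  s=6, stop=False, q=3
  s=10, stop=False, q=4
  s=15, stop=False, q=5
  s=21, stop=False, q=6
  s=28, stop=False, q=7
  s=36, stop=False, q=8
  s=45, stop=False, q=9
  s=55, stop=True, q=10

Final answer: 55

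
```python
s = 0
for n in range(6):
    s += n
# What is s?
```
Trace:
  s=0
  s=0, n=0
  s=1, n=1
  s=3, n=2
  s=6, n=3
  s=10, n=4
  s=15, n=5

Final answer: 15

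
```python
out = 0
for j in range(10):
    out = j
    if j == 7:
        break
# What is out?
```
Trace:
  out=0
  out=0, j=0
  out=1, j=1
  out=2, j=2
  out=3, j=3
  out=4, j=4
  out=5, j=5
  out=6, j=6
  out=7, j=7

Final answer: 7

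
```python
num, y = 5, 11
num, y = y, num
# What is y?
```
Trace:
  num=5, y=11
  num=11, y=5

Final answer: 5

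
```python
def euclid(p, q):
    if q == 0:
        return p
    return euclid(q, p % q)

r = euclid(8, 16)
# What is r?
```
Call trace:
euclid(p=8, q=16)
  euclid(p=16, q=8)
    euclid(p=8, q=0)
    -> return 8
  -> return 8
-> return 8

Final answer: 8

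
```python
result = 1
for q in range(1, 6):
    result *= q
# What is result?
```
Trace:
  result=1
  result=1, q=1
  result=2, q=2
  result=6, q=3
  result=24, q=4
  result=120, q=5

Final answer: 120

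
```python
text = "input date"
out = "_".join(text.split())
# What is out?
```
Trace:
  text='input date'
  text='input date', out='input_date'

Final answer: 'input_date'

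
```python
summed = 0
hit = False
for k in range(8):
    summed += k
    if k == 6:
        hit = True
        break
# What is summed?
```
Trace:
  summed=0
  summed=0, hit=False
  summed=0, hit=False, k=0
  summed=1, hit=False, k=1
  summed=3, hit=False, k=2
  summed=6, hit=False, k=3
  summed=10, hit=False, k=4
  summed=15, hit=False, k=5
  summed=21, hit=True, k=6

Final answer: 21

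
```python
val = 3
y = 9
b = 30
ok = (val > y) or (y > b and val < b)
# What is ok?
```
Trace:
  val=3
  val=3, y=9
  val=3, y=9, b=30
  val=3, y=9, b=30, ok=False

Final answer: False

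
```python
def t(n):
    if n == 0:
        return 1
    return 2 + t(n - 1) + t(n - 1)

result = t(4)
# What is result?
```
Call trace (a repeated sub-call is expanded the first time; later identical calls just restate its return value):
t(n=4)
  t(n=3)
    t(n=2)
      t(n=1)
        t(n=0)
        -> return 1
        t(n=0)
        -> return 1
      -> return 4
      t(n=1) -> return 4  (same call as traced above)
    -> return 10
    t(n=2) -> return 10  (same call as traced above)
  -> return 22
  t(n=3) -> return 22  (same call as traced above)
-> return 46

Final answer: 46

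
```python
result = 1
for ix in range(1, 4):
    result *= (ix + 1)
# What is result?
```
Trace:
  result=1
  result=2, ix=1
  result=6, ix=2
  result=24, ix=3

Final answer: 24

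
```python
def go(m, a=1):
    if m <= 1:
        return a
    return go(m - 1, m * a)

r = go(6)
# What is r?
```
Call trace:
go(m=6, a=1)
  go(m=5, a=6)
    go(m=4, a=30)
      go(m=3, a=120)
        go(m=2, a=360)
          go(m=1, a=720)
          -> return 720
        -> return 720
      -> return 720
    -> return 720
  -> return 720
-> return 720

Final answer: 720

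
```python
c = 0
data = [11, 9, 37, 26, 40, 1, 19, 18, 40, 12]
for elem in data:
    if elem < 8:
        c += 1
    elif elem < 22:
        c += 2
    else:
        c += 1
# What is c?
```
Trace:
  c=0
  c=2, elem=11
  c=4, elem=9
  c=5, elem=37
  c=6, elem=26
  c=7, elem=40
  c=8, elem=1
  c=10, elem=19
  c=12, elem=18
  c=13, elem=40
  c=15, elem=12

Final answer: 15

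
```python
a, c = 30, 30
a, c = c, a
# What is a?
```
Trace:
  a=30, c=30
  a=30, c=30

Final answer: 30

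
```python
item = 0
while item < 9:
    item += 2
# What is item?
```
Trace:
  item=0
  item=2
  item=4
  item=6
  item=8
  item=10

Final answer: 10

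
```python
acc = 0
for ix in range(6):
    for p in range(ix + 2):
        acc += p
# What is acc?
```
Trace:
  acc=0
  acc=0, ix=0, p=0
  acc=1, ix=0, p=1
  acc=1, ix=1, p=0
  acc=2, ix=1, p=1
  acc=4, ix=1, p=2
  acc=4, ix=2, p=0
  acc=5, ix=2, p=1
  acc=7, ix=2, p=2
  acc=10, ix=2, p=3
  acc=10, ix=3, p=0
  acc=11, ix=3, p=1
  acc=13, ix=3, p=2
  acc=16, ix=3, p=3
  acc=20, ix=3, p=4
  acc=20, ix=4, p=0
  acc=21, ix=4, p=1
  acc=23, ix=4, p=2
  acc=26, ix=4, p=3
  acc=30, ix=4, p=4
  acc=35, ix=4, p=5
  acc=35, ix=5, p=0
  acc=36, ix=5, p=1
  acc=38, ix=5, p=2
  acc=41, ix=5, p=3
  acc=45, ix=5, p=4
  acc=50, ix=5, p=5
  acc=56, ix=5, p=6

Final answer: 56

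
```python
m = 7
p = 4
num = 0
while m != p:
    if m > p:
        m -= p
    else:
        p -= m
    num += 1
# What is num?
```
Trace:
  m=7
  m=7, p=4
  m=7, p=4, num=0
  m=3, p=4, num=1
  m=3, p=1, num=2
  m=2, p=1, num=3
  m=1, p=1, num=4

Final answer: 4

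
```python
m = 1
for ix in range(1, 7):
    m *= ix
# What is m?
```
Trace:
  m=1
  m=1, ix=1
  m=2, ix=2
  m=6, ix=3
  m=24, ix=4
  m=120, ix=5
  m=720, ix=6

Final answer: 720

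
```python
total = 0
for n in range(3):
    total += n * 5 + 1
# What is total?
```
Trace:
  total=0
  total=1, n=0
  total=7, n=1
  total=18, n=2

Final answer: 18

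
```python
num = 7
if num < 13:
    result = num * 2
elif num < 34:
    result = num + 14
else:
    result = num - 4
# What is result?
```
Trace:
  num=7
  num=7, result=14

Final answer: 14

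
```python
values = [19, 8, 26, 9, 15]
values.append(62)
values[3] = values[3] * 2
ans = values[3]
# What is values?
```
Trace:
  values=[19, 8, 26, 9, 15]
  values=[19, 8, 26, 9, 15, 62]
  values=[19, 8, 26, 18, 15, 62]
  values=[19, 8, 26, 18, 15, 62], ans=18

Final answer: [19, 8, 26, 18, 15, 62]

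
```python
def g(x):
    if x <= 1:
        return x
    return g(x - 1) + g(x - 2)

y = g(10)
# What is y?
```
Call trace (a repeated sub-call is expanded the first time; later identical calls just restate its return value):
g(x=10)
  g(x=9)
    g(x=8)
      g(x=7)
        g(x=6)
          g(x=5)
            g(x=4)
              g(x=3)
                g(x=2)
                  g(x=1)
                  -> return 1
                  g(x=0)
                  -> return 0
                -> return 1
                g(x=1)
                -> return 1
              -> return 2
              g(x=2) -> return 1  (same call as traced above)
            -> return 3
            g(x=3) -> return 2  (same call as traced above)
          -> return 5
          g(x=4) -> return 3  (same call as traced above)
        -> return 8
        g(x=5) -> return 5  (same call as traced above)
      -> return 13
      g(x=6) -> return 8  (same call as traced above)
    -> return 21
    g(x=7) -> return 13  (same call as traced above)
  -> return 34
  g(x=8) -> return 21  (same call as traced above)
-> return 55

Final answer: 55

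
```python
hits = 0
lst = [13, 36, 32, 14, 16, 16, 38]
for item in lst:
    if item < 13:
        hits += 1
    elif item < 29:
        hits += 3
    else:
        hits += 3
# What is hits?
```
Trace:
  hits=0
  hits=3, item=13
  hits=6, item=36
  hits=9, item=32
  hits=12, item=14
  hits=15, item=16
  hits=18, item=16
  hits=21, item=38

Final answer: 21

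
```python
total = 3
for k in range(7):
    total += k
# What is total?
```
Trace:
  total=3
  total=3, k=0
  total=4, k=1
  total=6, k=2
  total=9, k=3
  total=13, k=4
  total=18, k=5
  total=24, k=6

Final answer: 24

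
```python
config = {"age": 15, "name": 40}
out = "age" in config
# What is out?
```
Trace:
  config={'age': 15, 'name': 40}
  config={'age': 15, 'name': 40}, out=True

Final answer: True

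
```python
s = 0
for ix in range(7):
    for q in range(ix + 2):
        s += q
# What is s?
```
Trace:
  s=0
  s=0, ix=0, q=0
  s=1, ix=0, q=1
  s=1, ix=1, q=0
  s=2, ix=1, q=1
  s=4, ix=1, q=2
  s=4, ix=2, q=0
  s=5, ix=2, q=1
  s=7, ix=2, q=2
  s=10, ix=2, q=3
  s=10, ix=3, q=0
  s=11, ix=3, q=1
  s=13, ix=3, q=2
  s=16, ix=3, q=3
  s=20, ix=3, q=4
  s=20, ix=4, q=0
  s=21, ix=4, q=1
  s=23, ix=4, q=2
  s=26, ix=4, q=3
  s=30, ix=4, q=4
  s=35, ix=4, q=5
  s=35, ix=5, q=0
  s=36, ix=5, q=1
  s=38, ix=5, q=2
  s=41, ix=5, q=3
  s=45, ix=5, q=4
  s=50, ix=5, q=5
  s=56, ix=5, q=6
  s=56, ix=6, q=0
  s=57, ix=6, q=1
  s=59, ix=6, q=2
  s=62, ix=6, q=3
  s=66, ix=6, q=4
  s=71, ix=6, q=5
  s=77, ix=6, q=6
  s=84, ix=6, q=7

Final answer: 84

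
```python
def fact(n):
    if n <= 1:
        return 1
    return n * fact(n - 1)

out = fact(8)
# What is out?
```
Call trace:
fact(n=8)
  fact(n=7)
    fact(n=6)
      fact(n=5)
        fact(n=4)
          fact(n=3)
            fact(n=2)
              fact(n=1)
              -> return 1
            -> return 2
          -> return 6
        -> return 24
      -> return 120
    -> return 720
  -> return 5040
-> return 40320

Final answer: 40320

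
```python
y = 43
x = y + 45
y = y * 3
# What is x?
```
Trace:
  y=43
  y=43, x=88
  y=129, x=88

Final answer: 88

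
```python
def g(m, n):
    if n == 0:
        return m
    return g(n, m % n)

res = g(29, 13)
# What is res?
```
Call trace:
g(m=29, n=13)
  g(m=13, n=3)
    g(m=3, n=1)
      g(m=1, n=0)
      -> return 1
    -> return 1
  -> return 1
-> return 1

Final answer: 1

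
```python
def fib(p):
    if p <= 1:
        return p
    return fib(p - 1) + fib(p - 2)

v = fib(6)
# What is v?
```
Call trace (a repeated sub-call is expanded the first time; later identical calls just restate its return value):
fib(p=6)
  fib(p=5)
    fib(p=4)
      fib(p=3)
        fib(p=2)
          fib(p=1)
          -> return 1
          fib(p=0)
          -> return 0
        -> return 1
        fib(p=1)
        -> return 1
      -> return 2
      fib(p=2) -> return 1  (same call as traced above)
    -> return 3
    fib(p=3) -> return 2  (same call as traced above)
  -> return 5
  fib(p=4) -> return 3  (same call as traced above)
-> return 8

Final answer: 8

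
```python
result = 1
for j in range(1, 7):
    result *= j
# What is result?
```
Trace:
  result=1
  result=1, j=1
  result=2, j=2
  result=6, j=3
  result=24, j=4
  result=120, j=5
  result=720, j=6

Final answer: 720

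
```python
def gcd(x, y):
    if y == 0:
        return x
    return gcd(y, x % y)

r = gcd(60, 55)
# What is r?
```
Call trace:
gcd(x=60, y=55)
  gcd(x=55, y=5)
    gcd(x=5, y=0)
    -> return 5
  -> return 5
-> return 5

Final answer: 5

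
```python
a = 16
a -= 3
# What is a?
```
Trace:
  a=16
  a=13

Final answer: 13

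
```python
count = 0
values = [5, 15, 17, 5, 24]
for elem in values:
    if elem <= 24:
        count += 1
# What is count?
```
Trace:
  count=0
  count=1, elem=5
  count=2, elem=15
  count=3, elem=17
  count=4, elem=5
  count=5, elem=24

Final answer: 5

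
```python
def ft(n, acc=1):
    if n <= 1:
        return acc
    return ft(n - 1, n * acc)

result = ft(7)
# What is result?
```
Call trace:
ft(n=7, acc=1)
  ft(n=6, acc=7)
    ft(n=5, acc=42)
      ft(n=4, acc=210)
        ft(n=3, acc=840)
          ft(n=2, acc=2520)
            ft(n=1, acc=5040)
            -> return 5040
          -> return 5040
        -> return 5040
      -> return 5040
    -> return 5040
  -> return 5040
-> return 5040

Final answer: 5040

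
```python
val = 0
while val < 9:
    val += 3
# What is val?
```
Trace:
  val=0
  val=3
  val=6
  val=9

Final answer: 9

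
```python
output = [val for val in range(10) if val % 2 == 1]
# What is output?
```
Trace:
  val=0
  val=1
  val=2
  val=3
  val=4
  val=5
  val=6
  val=7
  val=8
  val=9
  output=[1, 3, 5, 7, 9]

Final answer: [1, 3, 5, 7, 9]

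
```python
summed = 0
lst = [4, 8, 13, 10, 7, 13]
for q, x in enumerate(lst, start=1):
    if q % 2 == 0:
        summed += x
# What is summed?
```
Trace:
  summed=0
  summed=0, q=1, x=4
  summed=8, q=2, x=8
  summed=8, q=3, x=13
  summed=18, q=4, x=10
  summed=18, q=5, x=7
  summed=31, q=6, x=13

Final answer: 31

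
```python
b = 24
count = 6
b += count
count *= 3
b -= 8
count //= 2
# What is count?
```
Trace:
  b=24
  b=24, count=6
  b=30, count=6
  b=30, count=18
  b=22, count=18
  b=22, count=9

Final answer: 9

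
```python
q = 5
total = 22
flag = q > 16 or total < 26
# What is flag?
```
Trace:
  q=5
  q=5, total=22
  q=5, total=22, flag=True

Final answer: True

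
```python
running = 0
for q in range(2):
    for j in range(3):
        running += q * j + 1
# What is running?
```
Trace:
  running=0
  running=1, q=0, j=0
  running=2, q=0, j=1
  running=3, q=0, j=2
  running=4, q=1, j=0
  running=6, q=1, j=1
  running=9, q=1, j=2

Final answer: 9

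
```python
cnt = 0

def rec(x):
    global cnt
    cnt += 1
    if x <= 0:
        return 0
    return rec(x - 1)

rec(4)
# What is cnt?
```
Call trace:
rec(x=4)
  rec(x=3)
    rec(x=2)
      rec(x=1)
        rec(x=0)
        -> return 0
      -> return 0
    -> return 0
  -> return 0
-> return 0

cnt is incremented once per call. rec is entered once for each x = 4, 3, 2, 1, 0 (the x <= 0 call returns without recursing), i.e. 4 + 1 calls.
cnt = 5

Final answer: 5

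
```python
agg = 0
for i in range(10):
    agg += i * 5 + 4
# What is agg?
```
Trace:
  agg=0
  agg=4, i=0
  agg=13, i=1
  agg=27, i=2
  agg=46, i=3
  agg=70, i=4
  agg=99, i=5
  agg=133, i=6
  agg=172, i=7
  agg=216, i=8
  agg=265, i=9

Final answer: 265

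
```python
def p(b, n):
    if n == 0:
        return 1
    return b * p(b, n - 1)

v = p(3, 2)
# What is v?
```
Call trace:
p(b=3, n=2)
  p(b=3, n=1)
    p(b=3, n=0)
    -> return 1
  -> return 3
-> return 9

Final answer: 9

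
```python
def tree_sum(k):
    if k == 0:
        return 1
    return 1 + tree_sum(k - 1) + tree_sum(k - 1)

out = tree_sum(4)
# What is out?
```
Call trace (a repeated sub-call is expanded the first time; later identical calls just restate its return value):
tree_sum(k=4)
  tree_sum(k=3)
    tree_sum(k=2)
      tree_sum(k=1)
        tree_sum(k=0)
        -> return 1
        tree_sum(k=0)
        -> return 1
      -> return 3
      tree_sum(k=1) -> return 3  (same call as traced above)
    -> return 7
    tree_sum(k=2) -> return 7  (same call as traced above)
  -> return 15
  tree_sum(k=3) -> return 15  (same call as traced above)
-> return 31

Final answer: 31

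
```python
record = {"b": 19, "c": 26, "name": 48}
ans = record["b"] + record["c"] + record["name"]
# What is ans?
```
Trace:
  record={'b': 19, 'c': 26, 'name': 48}
  record={'b': 19, 'c': 26, 'name': 48}, ans=93

Final answer: 93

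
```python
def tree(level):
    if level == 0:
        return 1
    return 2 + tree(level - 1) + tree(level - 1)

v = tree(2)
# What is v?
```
Call trace (a repeated sub-call is expanded the first time; later identical calls just restate its return value):
tree(level=2)
  tree(level=1)
    tree(level=0)
    -> return 1
    tree(level=0)
    -> return 1
  -> return 4
  tree(level=1) -> return 4  (same call as traced above)
-> return 10

Final answer: 10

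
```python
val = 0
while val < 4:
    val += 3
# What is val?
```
Trace:
  val=0
  val=3
  val=6

Final answer: 6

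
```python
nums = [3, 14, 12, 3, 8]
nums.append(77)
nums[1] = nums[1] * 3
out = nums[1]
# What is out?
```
Trace:
  nums=[3, 14, 12, 3, 8]
  nums=[3, 14, 12, 3, 8, 77]
  nums=[3, 42, 12, 3, 8, 77]
  nums=[3, 42, 12, 3, 8, 77], out=42

Final answer: 42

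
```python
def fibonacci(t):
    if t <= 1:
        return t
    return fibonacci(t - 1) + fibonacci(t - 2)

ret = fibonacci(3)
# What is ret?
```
Call trace:
fibonacci(t=3)
  fibonacci(t=2)
    fibonacci(t=1)
    -> return 1
    fibonacci(t=0)
    -> return 0
  -> return 1
  fibonacci(t=1)
  -> return 1
-> return 2

Final answer: 2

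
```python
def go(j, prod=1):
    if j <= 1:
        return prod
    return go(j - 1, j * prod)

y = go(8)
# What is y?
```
Call trace:
go(j=8, prod=1)
  go(j=7, prod=8)
    go(j=6, prod=56)
      go(j=5, prod=336)
        go(j=4, prod=1680)
          go(j=3, prod=6720)
            go(j=2, prod=20160)
              go(j=1, prod=40320)
              -> return 40320
            -> return 40320
          -> return 40320
        -> return 40320
      -> return 40320
    -> return 40320
  -> return 40320
-> return 40320

Final answer: 40320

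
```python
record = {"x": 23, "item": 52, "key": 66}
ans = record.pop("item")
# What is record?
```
Trace:
  record={'x': 23, 'item': 52, 'key': 66}
  record={'x': 23, 'key': 66}, ans=52

Final answer: {'x': 23, 'key': 66}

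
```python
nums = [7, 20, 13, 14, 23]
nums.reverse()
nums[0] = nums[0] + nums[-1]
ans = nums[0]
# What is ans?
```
Trace:
  nums=[7, 20, 13, 14, 23]
  nums=[23, 14, 13, 20, 7]
  nums=[30, 14, 13, 20, 7]
  nums=[30, 14, 13, 20, 7], ans=30

Final answer: 30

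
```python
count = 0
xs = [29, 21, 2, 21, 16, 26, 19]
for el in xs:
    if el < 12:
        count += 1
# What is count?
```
Trace:
  count=0
  count=0, el=29
  count=0, el=21
  count=1, el=2
  count=1, el=21
  count=1, el=16
  count=1, el=26
  count=1, el=19

Final answer: 1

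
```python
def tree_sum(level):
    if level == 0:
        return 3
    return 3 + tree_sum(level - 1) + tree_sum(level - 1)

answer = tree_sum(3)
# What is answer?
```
Call trace (a repeated sub-call is expanded the first time; later identical calls just restate its return value):
tree_sum(level=3)
  tree_sum(level=2)
    tree_sum(level=1)
      tree_sum(level=0)
      -> return 3
      tree_sum(level=0)
      -> return 3
    -> return 9
    tree_sum(level=1) -> return 9  (same call as traced above)
  -> return 21
  tree_sum(level=2) -> return 21  (same call as traced above)
-> return 45

Final answer: 45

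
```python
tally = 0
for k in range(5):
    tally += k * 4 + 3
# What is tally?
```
Trace:
  tally=0
  tally=3, k=0
  tally=10, k=1
  tally=21, k=2
  tally=36, k=3
  tally=55, k=4

Final answer: 55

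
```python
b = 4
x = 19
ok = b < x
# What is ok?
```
Trace:
  b=4
  b=4, x=19
  b=4, x=19, ok=True

Final answer: True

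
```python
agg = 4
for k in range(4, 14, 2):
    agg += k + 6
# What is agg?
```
Trace:
  agg=4
  agg=14, k=4
  agg=26, k=6
  agg=40, k=8
  agg=56, k=10
  agg=74, k=12

Final answer: 74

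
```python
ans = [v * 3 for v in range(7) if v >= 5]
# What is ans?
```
Trace:
  v=0
  v=1
  v=2
  v=3
  v=4
  v=5
  v=6
  ans=[15, 18]

Final answer: [15, 18]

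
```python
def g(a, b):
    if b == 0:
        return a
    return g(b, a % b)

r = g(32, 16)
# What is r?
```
Call trace:
g(a=32, b=16)
  g(a=16, b=0)
  -> return 16
-> return 16

Final answer: 16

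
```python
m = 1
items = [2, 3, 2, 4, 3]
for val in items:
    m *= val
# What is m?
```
Trace:
  m=1
  m=2, val=2
  m=6, val=3
  m=12, val=2
  m=48, val=4
  m=144, val=3

Final answer: 144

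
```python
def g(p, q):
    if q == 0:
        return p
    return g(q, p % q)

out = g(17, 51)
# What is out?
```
Call trace:
g(p=17, q=51)
  g(p=51, q=17)
    g(p=17, q=0)
    -> return 17
  -> return 17
-> return 17

Final answer: 17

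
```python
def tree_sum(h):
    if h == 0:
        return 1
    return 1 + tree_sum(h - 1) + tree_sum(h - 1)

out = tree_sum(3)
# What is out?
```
Call trace (a repeated sub-call is expanded the first time; later identical calls just restate its return value):
tree_sum(h=3)
  tree_sum(h=2)
    tree_sum(h=1)
      tree_sum(h=0)
      -> return 1
      tree_sum(h=0)
      -> return 1
    -> return 3
    tree_sum(h=1) -> return 3  (same call as traced above)
  -> return 7
  tree_sum(h=2) -> return 7  (same call as traced above)
-> return 15

Final answer: 15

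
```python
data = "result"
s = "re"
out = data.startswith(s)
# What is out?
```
Trace:
  data='result'
  data='result', s='re'
  data='result', s='re', out=True

Final answer: True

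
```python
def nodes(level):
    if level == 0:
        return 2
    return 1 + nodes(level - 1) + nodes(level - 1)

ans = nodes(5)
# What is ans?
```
Call trace (a repeated sub-call is expanded the first time; later identical calls just restate its return value):
nodes(level=5)
  nodes(level=4)
    nodes(level=3)
      nodes(level=2)
        nodes(level=1)
          nodes(level=0)
          -> return 2
          nodes(level=0)
          -> return 2
        -> return 5
        nodes(level=1) -> return 5  (same call as traced above)
      -> return 11
      nodes(level=2) -> return 11  (same call as traced above)
    -> return 23
    nodes(level=3) -> return 23  (same call as traced above)
  -> return 47
  nodes(level=4) -> return 47  (same call as traced above)
-> return 95

Final answer: 95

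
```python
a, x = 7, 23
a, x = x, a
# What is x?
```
Trace:
  a=7, x=23
  a=23, x=7

Final answer: 7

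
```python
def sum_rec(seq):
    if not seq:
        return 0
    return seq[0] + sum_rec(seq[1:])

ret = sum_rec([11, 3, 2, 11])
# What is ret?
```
Call trace:
sum_rec(seq=[11, 3, 2, 11])
  sum_rec(seq=[3, 2, 11])
    sum_rec(seq=[2, 11])
      sum_rec(seq=[11])
        sum_rec(seq=[])
        -> return 0
      -> return 11
    -> return 13
  -> return 16
-> return 27

Final answer: 27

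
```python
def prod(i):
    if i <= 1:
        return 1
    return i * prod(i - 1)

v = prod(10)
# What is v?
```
Call trace:
prod(i=10)
  prod(i=9)
    prod(i=8)
      prod(i=7)
        prod(i=6)
          prod(i=5)
            prod(i=4)
              prod(i=3)
                prod(i=2)
                  prod(i=1)
                  -> return 1
                -> return 2
              -> return 6
            -> return 24
          -> return 120
        -> return 720
      -> return 5040
    -> return 40320
  -> return 362880
-> return 3628800

Final answer: 3628800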